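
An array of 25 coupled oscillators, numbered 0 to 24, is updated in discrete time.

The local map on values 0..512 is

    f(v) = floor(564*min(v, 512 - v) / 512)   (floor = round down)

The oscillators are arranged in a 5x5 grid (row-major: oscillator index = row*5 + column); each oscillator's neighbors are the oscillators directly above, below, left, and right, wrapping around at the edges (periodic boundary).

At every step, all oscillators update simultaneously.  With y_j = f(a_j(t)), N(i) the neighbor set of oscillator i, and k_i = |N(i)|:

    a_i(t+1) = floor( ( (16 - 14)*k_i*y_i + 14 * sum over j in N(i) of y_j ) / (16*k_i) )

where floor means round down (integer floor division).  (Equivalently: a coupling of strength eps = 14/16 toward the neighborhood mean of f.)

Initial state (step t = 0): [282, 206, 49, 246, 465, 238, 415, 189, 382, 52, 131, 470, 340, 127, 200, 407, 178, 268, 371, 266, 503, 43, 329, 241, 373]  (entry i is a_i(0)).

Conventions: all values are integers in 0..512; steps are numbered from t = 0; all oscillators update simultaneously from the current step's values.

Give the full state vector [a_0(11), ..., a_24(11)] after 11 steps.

Simulating step by step:
t=0: [282, 206, 49, 246, 465, 238, 415, 189, 382, 52, 131, 470, 340, 127, 200, 407, 178, 268, 371, 266, 503, 43, 329, 241, 373]
t=1: [151, 128, 204, 145, 166, 155, 175, 133, 165, 155, 158, 144, 168, 172, 160, 149, 128, 195, 225, 174, 125, 144, 163, 203, 149]
t=2: [158, 179, 164, 197, 166, 174, 158, 189, 167, 176, 167, 171, 177, 196, 180, 161, 169, 191, 209, 188, 159, 150, 201, 191, 180]
t=3: [184, 176, 206, 192, 193, 182, 193, 185, 205, 189, 187, 184, 203, 202, 199, 186, 185, 208, 212, 201, 178, 191, 194, 215, 194]
t=4: [200, 210, 207, 223, 208, 205, 201, 219, 212, 213, 206, 209, 215, 224, 214, 205, 210, 219, 227, 217, 205, 202, 223, 219, 215]
t=5: [226, 223, 238, 234, 233, 225, 230, 230, 240, 230, 228, 228, 239, 239, 236, 229, 229, 240, 242, 236, 225, 231, 234, 243, 233]
t=6: [248, 253, 254, 261, 253, 250, 249, 259, 257, 256, 252, 254, 258, 263, 256, 252, 254, 260, 263, 258, 251, 250, 261, 260, 257]
t=7: [276, 275, 277, 278, 277, 276, 277, 278, 277, 279, 278, 277, 277, 278, 278, 277, 277, 277, 276, 278, 276, 276, 276, 276, 277]
t=8: [259, 258, 258, 258, 257, 257, 258, 257, 256, 257, 257, 257, 257, 257, 256, 257, 258, 258, 257, 257, 258, 259, 258, 258, 258]
t=9: [279, 278, 279, 279, 279, 279, 279, 280, 280, 280, 280, 279, 279, 280, 280, 279, 279, 279, 279, 280, 278, 278, 278, 279, 279]
t=10: [256, 256, 256, 255, 255, 255, 256, 255, 255, 255, 255, 255, 255, 255, 255, 255, 256, 256, 255, 255, 256, 256, 256, 256, 256]
t=11: [281, 282, 281, 280, 280, 280, 280, 280, 280, 280, 280, 280, 280, 280, 280, 280, 281, 281, 280, 280, 281, 282, 282, 281, 281]

Answer: [281, 282, 281, 280, 280, 280, 280, 280, 280, 280, 280, 280, 280, 280, 280, 280, 281, 281, 280, 280, 281, 282, 282, 281, 281]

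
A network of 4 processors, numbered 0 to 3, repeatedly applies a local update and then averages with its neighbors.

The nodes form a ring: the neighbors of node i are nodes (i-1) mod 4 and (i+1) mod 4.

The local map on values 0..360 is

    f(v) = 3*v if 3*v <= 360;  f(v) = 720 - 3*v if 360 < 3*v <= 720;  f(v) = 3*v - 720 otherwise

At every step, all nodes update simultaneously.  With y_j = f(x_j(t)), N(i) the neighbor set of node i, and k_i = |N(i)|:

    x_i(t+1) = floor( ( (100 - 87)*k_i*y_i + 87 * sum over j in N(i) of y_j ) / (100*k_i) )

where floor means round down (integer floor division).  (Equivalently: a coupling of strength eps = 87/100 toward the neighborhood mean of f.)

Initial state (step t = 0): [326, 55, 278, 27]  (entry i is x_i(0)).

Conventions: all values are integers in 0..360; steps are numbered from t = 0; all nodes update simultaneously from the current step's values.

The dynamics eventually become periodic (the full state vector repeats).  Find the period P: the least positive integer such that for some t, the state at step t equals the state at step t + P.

Answer: 14
Key observation: The state at step 81, [313, 187, 313, 187], reappears at step 95 — and no state repeats earlier — so the cycle the system enters has period 14.

Derivation:
t=0: [326, 55, 278, 27]
t=1: [140, 183, 121, 172]
t=2: [202, 308, 209, 312]
t=3: [197, 116, 194, 118]
t=4: [322, 161, 323, 162]
t=5: [236, 246, 237, 245]
t=6: [15, 11, 15, 11]
t=7: [34, 43, 34, 43]
t=8: [125, 105, 125, 105]
t=9: [318, 341, 318, 341]
t=10: [294, 242, 294, 242]
t=11: [26, 141, 26, 141]
t=12: [268, 106, 268, 106]
t=13: [287, 114, 287, 114]
t=14: [315, 167, 315, 167]
t=15: [219, 224, 219, 224]
t=16: [49, 61, 49, 61]
t=17: [178, 151, 178, 151]
t=18: [256, 196, 256, 196]
t=19: [121, 58, 121, 58]
t=20: [197, 333, 197, 333]
t=21: [259, 148, 259, 148]
t=22: [247, 85, 247, 85]
t=23: [224, 51, 224, 51]
t=24: [139, 61, 139, 61]
t=25: [198, 287, 198, 287]
t=26: [139, 127, 139, 127]
t=27: [334, 307, 334, 307]
t=28: [211, 271, 211, 271]
t=29: [92, 87, 92, 87]
t=30: [262, 274, 262, 274]
t=31: [97, 70, 97, 70]
t=32: [220, 280, 220, 280]
t=33: [112, 67, 112, 67]
t=34: [218, 318, 218, 318]
t=35: [212, 87, 212, 87]
t=36: [237, 107, 237, 107]
t=37: [280, 49, 280, 49]
t=38: [143, 123, 143, 123]
t=39: [343, 298, 343, 298]
t=40: [191, 291, 191, 291]
t=41: [152, 147, 152, 147]
t=42: [277, 265, 277, 265]
t=43: [79, 106, 79, 106]
t=44: [307, 247, 307, 247]
t=45: [44, 177, 44, 177]
t=46: [181, 139, 181, 139]
t=47: [286, 193, 286, 193]
t=48: [140, 138, 140, 138]
t=49: [305, 300, 305, 300]
t=50: [181, 193, 181, 193]
t=51: [145, 172, 145, 172]
t=52: [214, 274, 214, 274]
t=53: [98, 81, 98, 81]
t=54: [249, 287, 249, 287]
t=55: [126, 41, 126, 41]
t=56: [151, 313, 151, 313]
t=57: [225, 260, 225, 260]
t=58: [58, 46, 58, 46]
t=59: [142, 169, 142, 169]
t=60: [223, 283, 223, 283]
t=61: [118, 61, 118, 61]
t=62: [205, 331, 205, 331]
t=63: [251, 126, 251, 126]
t=64: [301, 73, 301, 73]
t=65: [214, 187, 214, 187]
t=66: [148, 88, 148, 88]
t=67: [265, 274, 265, 274]
t=68: [98, 78, 98, 78]
t=69: [241, 286, 241, 286]
t=70: [120, 20, 120, 20]
t=71: [99, 321, 99, 321]
t=72: [250, 289, 250, 289]
t=73: [131, 45, 131, 45]
t=74: [159, 302, 159, 302]
t=75: [193, 235, 193, 235]
t=76: [31, 124, 31, 124]
t=77: [314, 126, 314, 126]
t=78: [326, 237, 326, 237]
t=79: [41, 225, 41, 225]
t=80: [55, 112, 55, 112]
t=81: [313, 187, 313, 187]
t=82: [166, 211, 166, 211]
t=83: [104, 204, 104, 204]
t=84: [134, 285, 134, 285]
t=85: [158, 294, 158, 294]
t=86: [172, 235, 172, 235]
t=87: [39, 179, 39, 179]
t=88: [174, 125, 174, 125]
t=89: [325, 217, 325, 217]
t=90: [93, 230, 93, 230]
t=91: [62, 246, 62, 246]
t=92: [39, 164, 39, 164]
t=93: [213, 131, 213, 131]
t=94: [295, 112, 295, 112]
t=95: [313, 187, 313, 187]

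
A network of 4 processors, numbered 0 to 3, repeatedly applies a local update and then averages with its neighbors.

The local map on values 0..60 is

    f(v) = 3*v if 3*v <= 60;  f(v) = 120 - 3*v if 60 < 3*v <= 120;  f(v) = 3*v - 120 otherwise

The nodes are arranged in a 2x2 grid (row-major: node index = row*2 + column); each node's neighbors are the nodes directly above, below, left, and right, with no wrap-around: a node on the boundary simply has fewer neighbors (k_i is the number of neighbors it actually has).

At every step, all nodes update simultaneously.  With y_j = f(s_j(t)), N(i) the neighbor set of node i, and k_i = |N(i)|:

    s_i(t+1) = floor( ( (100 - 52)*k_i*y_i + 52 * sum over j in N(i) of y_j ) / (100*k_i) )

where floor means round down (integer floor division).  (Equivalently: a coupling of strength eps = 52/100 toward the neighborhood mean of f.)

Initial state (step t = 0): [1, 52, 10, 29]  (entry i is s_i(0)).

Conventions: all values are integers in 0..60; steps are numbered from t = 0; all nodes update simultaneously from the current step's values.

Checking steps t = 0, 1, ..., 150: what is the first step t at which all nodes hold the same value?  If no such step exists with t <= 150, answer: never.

Answer: 10
Key observation: Synchronization is absorbing here: once all nodes are equal they stay equal, and step 10 is the first all-equal step.

Derivation:
t=0: [1, 52, 10, 29]  (not all equal)
t=1: [18, 26, 23, 33]  (not all equal)
t=2: [50, 39, 43, 34]  (not all equal)
t=3: [17, 13, 16, 11]  (not all equal)
t=4: [47, 40, 44, 38]  (not all equal)
t=5: [13, 7, 12, 6]  (not all equal)
t=6: [33, 24, 32, 23]  (not all equal)
t=7: [28, 41, 30, 43]  (not all equal)
t=8: [25, 13, 26, 12]  (not all equal)
t=9: [42, 39, 41, 38]  (not all equal)
t=10: [4, 4, 4, 4]  (all equal)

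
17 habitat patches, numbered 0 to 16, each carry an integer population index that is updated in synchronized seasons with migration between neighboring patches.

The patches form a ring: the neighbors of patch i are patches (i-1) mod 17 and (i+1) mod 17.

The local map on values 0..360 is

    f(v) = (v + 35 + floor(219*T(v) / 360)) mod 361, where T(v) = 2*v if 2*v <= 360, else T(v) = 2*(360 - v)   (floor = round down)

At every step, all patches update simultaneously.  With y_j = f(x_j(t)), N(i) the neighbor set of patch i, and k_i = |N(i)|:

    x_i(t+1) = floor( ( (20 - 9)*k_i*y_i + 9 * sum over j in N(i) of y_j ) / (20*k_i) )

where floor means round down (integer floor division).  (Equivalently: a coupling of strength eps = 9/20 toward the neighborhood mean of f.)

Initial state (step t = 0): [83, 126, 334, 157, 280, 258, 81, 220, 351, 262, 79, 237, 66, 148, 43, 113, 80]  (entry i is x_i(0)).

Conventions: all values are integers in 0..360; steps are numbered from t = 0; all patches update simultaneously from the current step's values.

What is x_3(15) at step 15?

Simulating step by step:
t=0: [83, 126, 334, 157, 280, 258, 81, 220, 351, 262, 79, 237, 66, 148, 43, 113, 80]
t=1: [238, 230, 97, 32, 45, 90, 144, 91, 46, 85, 141, 120, 113, 71, 136, 233, 229]
t=2: [60, 103, 175, 144, 149, 238, 300, 240, 178, 231, 308, 307, 267, 245, 241, 123, 61]
t=3: [189, 196, 172, 209, 95, 44, 52, 58, 64, 58, 48, 47, 52, 57, 114, 220, 200]
t=4: [69, 66, 60, 103, 179, 161, 148, 163, 170, 160, 145, 141, 150, 186, 208, 115, 67]
t=5: [184, 179, 192, 198, 104, 32, 15, 30, 41, 106, 280, 272, 97, 55, 117, 214, 207]
t=6: [70, 70, 69, 113, 184, 132, 83, 98, 152, 187, 100, 96, 184, 208, 211, 116, 67]
t=7: [188, 189, 209, 215, 177, 245, 250, 189, 78, 98, 212, 209, 110, 67, 116, 216, 209]
t=8: [69, 69, 66, 65, 63, 59, 60, 98, 186, 200, 107, 113, 208, 228, 216, 116, 66]
t=9: [185, 185, 181, 178, 173, 167, 186, 192, 111, 114, 229, 232, 114, 63, 115, 215, 207]
t=10: [70, 71, 70, 66, 56, 53, 64, 117, 234, 235, 112, 112, 210, 225, 212, 115, 67]
t=11: [188, 191, 188, 178, 162, 158, 197, 215, 113, 110, 233, 234, 114, 64, 115, 214, 208]
t=12: [69, 70, 70, 60, 38, 36, 57, 115, 233, 230, 109, 111, 211, 226, 213, 115, 66]
t=13: [186, 189, 185, 161, 128, 125, 179, 208, 112, 109, 228, 231, 113, 64, 114, 214, 206]
t=14: [70, 71, 61, 104, 251, 258, 123, 115, 232, 229, 109, 111, 210, 225, 212, 115, 67]
t=15: [188, 186, 196, 196, 103, 112, 246, 241, 112, 109, 228, 231, 113, 64, 115, 214, 208]

Answer: x_3(15) = 196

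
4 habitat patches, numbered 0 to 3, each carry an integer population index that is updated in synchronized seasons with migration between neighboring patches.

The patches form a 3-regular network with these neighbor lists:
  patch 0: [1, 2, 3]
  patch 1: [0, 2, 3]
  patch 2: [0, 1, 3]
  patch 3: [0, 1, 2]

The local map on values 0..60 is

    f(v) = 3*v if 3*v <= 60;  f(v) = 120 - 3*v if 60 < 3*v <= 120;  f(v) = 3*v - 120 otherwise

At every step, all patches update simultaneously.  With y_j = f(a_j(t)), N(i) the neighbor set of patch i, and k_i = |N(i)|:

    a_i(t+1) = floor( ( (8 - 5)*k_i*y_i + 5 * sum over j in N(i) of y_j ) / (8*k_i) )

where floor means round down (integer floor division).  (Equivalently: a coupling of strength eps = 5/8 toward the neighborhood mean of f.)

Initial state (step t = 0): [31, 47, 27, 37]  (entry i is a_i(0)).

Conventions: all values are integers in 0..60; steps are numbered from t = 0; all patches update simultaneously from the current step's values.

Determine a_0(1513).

Simulating step by step:
t=0: [31, 47, 27, 37]
t=1: [24, 23, 26, 21]
t=2: [49, 49, 48, 50]
t=3: [27, 27, 26, 27]
t=4: [39, 39, 40, 39]
t=5: [2, 2, 1, 2]
t=6: [5, 5, 4, 5]
t=7: [14, 14, 13, 14]
t=8: [41, 41, 40, 41]
t=9: [2, 2, 1, 2]

Answer: a_0(1513) = 2
Key observation: The state at step 5, [2, 2, 1, 2], reappears at step 9: the system is in a cycle of period 4 from step 5 on.  Therefore the state at step 1513 equals the state at step 5 + ((1513 - 5) mod 4) = 5, which is [2, 2, 1, 2].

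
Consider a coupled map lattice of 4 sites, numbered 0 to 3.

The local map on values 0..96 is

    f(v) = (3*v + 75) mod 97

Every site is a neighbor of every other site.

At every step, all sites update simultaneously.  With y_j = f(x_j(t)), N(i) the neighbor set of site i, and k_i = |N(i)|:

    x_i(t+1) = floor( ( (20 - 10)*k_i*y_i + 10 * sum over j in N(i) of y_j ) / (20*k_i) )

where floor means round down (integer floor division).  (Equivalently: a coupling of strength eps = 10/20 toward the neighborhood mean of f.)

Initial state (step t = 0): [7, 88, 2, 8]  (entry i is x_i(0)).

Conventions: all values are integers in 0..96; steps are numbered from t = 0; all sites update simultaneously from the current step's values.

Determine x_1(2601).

Answer: x_1(2601) = 35
Key observation: The state at step 8, [60, 44, 55, 61], reappears at step 16: the system is in a cycle of period 8 from step 8 on.  Therefore the state at step 2601 equals the state at step 8 + ((2601 - 8) mod 8) = 9, which is [51, 35, 46, 52].

Derivation:
t=0: [7, 88, 2, 8]
t=1: [69, 53, 64, 38]
t=2: [78, 62, 73, 79]
t=3: [24, 40, 19, 25]
t=4: [39, 23, 34, 40]
t=5: [68, 52, 63, 37]
t=6: [75, 59, 70, 76]
t=7: [31, 47, 58, 32]
t=8: [60, 44, 55, 61]
t=9: [51, 35, 46, 52]
t=10: [40, 56, 35, 41]
t=11: [23, 39, 50, 24]
t=12: [52, 68, 47, 53]
t=13: [43, 59, 38, 44]
t=14: [32, 48, 59, 33]
t=15: [63, 47, 58, 64]
t=16: [60, 44, 55, 61]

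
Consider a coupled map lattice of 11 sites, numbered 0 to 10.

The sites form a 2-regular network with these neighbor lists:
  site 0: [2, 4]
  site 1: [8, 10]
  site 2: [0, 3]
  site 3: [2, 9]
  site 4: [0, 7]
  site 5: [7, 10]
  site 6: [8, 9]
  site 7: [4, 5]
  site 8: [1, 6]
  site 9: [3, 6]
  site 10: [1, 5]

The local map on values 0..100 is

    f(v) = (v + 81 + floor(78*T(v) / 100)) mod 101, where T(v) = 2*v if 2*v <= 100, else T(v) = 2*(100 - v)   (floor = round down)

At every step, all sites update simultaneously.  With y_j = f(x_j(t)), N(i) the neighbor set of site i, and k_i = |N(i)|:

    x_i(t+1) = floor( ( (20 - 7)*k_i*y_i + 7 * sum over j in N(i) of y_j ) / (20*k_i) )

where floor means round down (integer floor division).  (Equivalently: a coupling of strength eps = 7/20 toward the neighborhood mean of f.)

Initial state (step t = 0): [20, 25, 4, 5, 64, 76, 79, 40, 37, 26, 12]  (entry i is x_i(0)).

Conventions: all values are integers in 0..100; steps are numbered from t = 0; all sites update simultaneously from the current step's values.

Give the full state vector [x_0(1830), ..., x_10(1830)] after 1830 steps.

Simulating step by step:
t=0: [20, 25, 4, 5, 64, 76, 79, 40, 37, 26, 12]
t=1: [53, 43, 80, 84, 84, 76, 80, 87, 71, 62, 30]
t=2: [34, 85, 75, 73, 73, 85, 75, 88, 94, 31, 68]
t=3: [76, 88, 89, 88, 88, 89, 85, 87, 85, 71, 93]
t=4: [90, 85, 87, 87, 87, 85, 89, 86, 87, 92, 84]
t=5: [85, 87, 86, 86, 86, 87, 85, 87, 87, 84, 88]
t=6: [87, 86, 87, 87, 87, 86, 87, 87, 87, 87, 86]
t=7: [87, 87, 87, 87, 87, 87, 87, 87, 87, 87, 87]
t=8: [87, 87, 87, 87, 87, 87, 87, 87, 87, 87, 87]

Answer: [87, 87, 87, 87, 87, 87, 87, 87, 87, 87, 87]
Key observation: The state at step 7, [87, 87, 87, 87, 87, 87, 87, 87, 87, 87, 87], reappears at step 8: the system is in a cycle of period 1 from step 7 on.  Therefore the state at step 1830 equals the state at step 7 + ((1830 - 7) mod 1) = 7, which is [87, 87, 87, 87, 87, 87, 87, 87, 87, 87, 87].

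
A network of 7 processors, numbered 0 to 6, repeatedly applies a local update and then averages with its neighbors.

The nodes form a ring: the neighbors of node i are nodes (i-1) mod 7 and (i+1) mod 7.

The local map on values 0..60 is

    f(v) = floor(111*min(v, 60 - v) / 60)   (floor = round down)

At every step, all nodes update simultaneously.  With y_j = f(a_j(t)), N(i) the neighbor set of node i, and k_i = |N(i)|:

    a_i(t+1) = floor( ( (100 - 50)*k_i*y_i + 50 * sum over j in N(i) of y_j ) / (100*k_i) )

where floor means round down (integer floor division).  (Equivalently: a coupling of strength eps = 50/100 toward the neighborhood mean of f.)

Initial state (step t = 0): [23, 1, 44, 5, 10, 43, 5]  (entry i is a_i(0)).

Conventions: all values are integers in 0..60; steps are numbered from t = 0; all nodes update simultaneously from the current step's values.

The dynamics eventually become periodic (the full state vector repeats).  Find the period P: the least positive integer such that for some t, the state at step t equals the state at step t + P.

Answer: 16
Key observation: The state at step 55, [43, 43, 40, 28, 20, 28, 40], reappears at step 71 — and no state repeats earlier — so the cycle the system enters has period 16.

Derivation:
t=0: [23, 1, 44, 5, 10, 43, 5]
t=1: [23, 18, 17, 16, 19, 22, 22]
t=2: [39, 34, 31, 31, 34, 38, 40]
t=3: [40, 46, 51, 51, 47, 41, 38]
t=4: [34, 25, 18, 18, 24, 33, 38]
t=5: [45, 43, 36, 35, 42, 45, 44]
t=6: [28, 33, 41, 42, 34, 29, 28]
t=7: [50, 46, 38, 37, 45, 51, 51]
t=8: [19, 27, 36, 37, 28, 18, 16]
t=9: [37, 44, 44, 44, 44, 36, 31]
t=10: [41, 32, 29, 29, 32, 42, 48]
t=11: [35, 47, 52, 52, 47, 34, 28]
t=12: [41, 27, 16, 16, 27, 42, 49]
t=13: [34, 40, 34, 34, 40, 33, 27]
t=14: [45, 42, 45, 45, 42, 46, 48]
t=15: [27, 30, 28, 28, 29, 26, 24]
t=16: [49, 52, 52, 51, 51, 48, 46]
t=17: [19, 15, 14, 15, 17, 21, 23]
t=18: [34, 28, 26, 27, 31, 37, 39]
t=19: [46, 49, 49, 49, 49, 43, 41]
t=20: [26, 21, 20, 20, 22, 29, 31]
t=21: [46, 40, 37, 37, 42, 49, 51]
t=22: [25, 35, 40, 39, 32, 22, 19]
t=23: [43, 43, 39, 41, 45, 41, 39]
t=24: [32, 32, 35, 33, 31, 33, 35]
t=25: [49, 49, 48, 49, 51, 49, 48]
t=26: [20, 20, 21, 19, 18, 19, 21]
t=27: [37, 37, 37, 35, 34, 35, 37]
t=28: [42, 42, 43, 45, 47, 45, 43]
t=29: [32, 32, 30, 27, 25, 27, 30]
t=30: [52, 52, 52, 49, 47, 49, 52]
t=31: [14, 14, 15, 19, 22, 19, 15]
t=32: [25, 25, 28, 34, 37, 34, 28]
t=33: [47, 47, 49, 47, 45, 47, 49]
t=34: [23, 23, 22, 23, 25, 23, 22]
t=35: [41, 41, 41, 42, 44, 42, 41]
t=36: [35, 35, 34, 32, 31, 32, 34]
t=37: [46, 46, 48, 50, 52, 50, 48]
t=38: [24, 24, 21, 18, 16, 18, 21]
t=39: [42, 42, 38, 33, 31, 33, 38]
t=40: [34, 34, 40, 47, 51, 47, 40]
t=41: [45, 45, 36, 25, 20, 25, 36]
t=42: [31, 31, 40, 43, 41, 43, 40]
t=43: [49, 49, 39, 33, 33, 33, 39]
t=44: [24, 24, 36, 46, 49, 46, 36]
t=45: [44, 44, 39, 28, 22, 28, 39]
t=46: [31, 31, 39, 45, 45, 45, 39]
t=47: [49, 49, 39, 29, 27, 29, 39]
t=48: [24, 24, 37, 48, 51, 48, 37]
t=49: [43, 43, 37, 25, 19, 25, 37]
t=50: [33, 33, 40, 42, 40, 42, 40]
t=51: [46, 46, 39, 35, 35, 35, 39]
t=52: [28, 28, 36, 44, 46, 44, 36]
t=53: [49, 49, 42, 31, 27, 31, 42]
t=54: [23, 23, 34, 47, 51, 47, 34]
t=55: [43, 43, 40, 28, 20, 28, 40]
t=56: [32, 32, 39, 44, 44, 44, 39]
t=57: [47, 47, 39, 31, 29, 31, 39]
t=58: [27, 27, 38, 49, 53, 49, 38]
t=59: [46, 46, 37, 23, 16, 23, 37]
t=60: [29, 29, 37, 38, 35, 38, 37]
t=61: [50, 50, 44, 42, 43, 42, 44]
t=62: [20, 20, 27, 31, 32, 31, 27]
t=63: [40, 40, 47, 51, 52, 51, 47]
t=64: [33, 33, 25, 17, 15, 17, 25]
t=65: [48, 48, 43, 33, 29, 33, 43]
t=66: [24, 24, 33, 45, 51, 45, 33]
t=67: [45, 45, 42, 29, 21, 29, 42]
t=68: [28, 28, 36, 44, 45, 44, 36]
t=69: [49, 49, 42, 32, 28, 32, 42]
t=70: [23, 23, 34, 46, 51, 46, 34]
t=71: [43, 43, 40, 28, 20, 28, 40]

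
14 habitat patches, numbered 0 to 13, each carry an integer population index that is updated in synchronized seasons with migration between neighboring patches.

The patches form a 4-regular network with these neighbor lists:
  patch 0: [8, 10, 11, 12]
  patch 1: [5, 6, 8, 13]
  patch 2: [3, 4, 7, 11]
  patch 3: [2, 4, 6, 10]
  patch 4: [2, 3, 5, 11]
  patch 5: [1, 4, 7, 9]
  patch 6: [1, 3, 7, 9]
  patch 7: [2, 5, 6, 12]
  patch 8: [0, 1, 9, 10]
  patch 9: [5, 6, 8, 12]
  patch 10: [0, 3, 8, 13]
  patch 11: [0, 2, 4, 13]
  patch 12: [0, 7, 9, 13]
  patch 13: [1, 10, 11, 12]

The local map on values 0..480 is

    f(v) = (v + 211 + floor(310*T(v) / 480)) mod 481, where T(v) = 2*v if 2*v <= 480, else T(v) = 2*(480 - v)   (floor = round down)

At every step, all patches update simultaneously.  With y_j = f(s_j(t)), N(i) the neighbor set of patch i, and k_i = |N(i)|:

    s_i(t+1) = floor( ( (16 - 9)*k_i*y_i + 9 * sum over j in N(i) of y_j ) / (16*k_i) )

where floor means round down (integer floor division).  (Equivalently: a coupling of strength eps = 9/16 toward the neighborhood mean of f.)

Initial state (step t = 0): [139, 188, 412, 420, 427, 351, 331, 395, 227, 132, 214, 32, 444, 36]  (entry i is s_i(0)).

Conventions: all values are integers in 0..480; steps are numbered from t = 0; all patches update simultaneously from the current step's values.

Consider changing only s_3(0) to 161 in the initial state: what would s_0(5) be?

Simulating step by step:
t=0: [139, 188, 412, 161, 427, 351, 331, 395, 227, 132, 214, 32, 444, 36]
t=1: [157, 216, 218, 173, 219, 199, 184, 235, 174, 150, 193, 236, 181, 252]
t=2: [139, 202, 226, 165, 215, 193, 163, 217, 134, 117, 162, 234, 162, 234]
t=3: [92, 165, 223, 141, 208, 232, 186, 186, 131, 267, 108, 226, 187, 209]
t=4: [309, 139, 198, 172, 202, 218, 151, 183, 190, 204, 300, 259, 217, 227]
t=5: [243, 122, 183, 154, 197, 182, 106, 165, 179, 184, 226, 244, 219, 223]

Answer: s_0(5) = 243
Key observation: This trace re-runs the system from the modified initial state.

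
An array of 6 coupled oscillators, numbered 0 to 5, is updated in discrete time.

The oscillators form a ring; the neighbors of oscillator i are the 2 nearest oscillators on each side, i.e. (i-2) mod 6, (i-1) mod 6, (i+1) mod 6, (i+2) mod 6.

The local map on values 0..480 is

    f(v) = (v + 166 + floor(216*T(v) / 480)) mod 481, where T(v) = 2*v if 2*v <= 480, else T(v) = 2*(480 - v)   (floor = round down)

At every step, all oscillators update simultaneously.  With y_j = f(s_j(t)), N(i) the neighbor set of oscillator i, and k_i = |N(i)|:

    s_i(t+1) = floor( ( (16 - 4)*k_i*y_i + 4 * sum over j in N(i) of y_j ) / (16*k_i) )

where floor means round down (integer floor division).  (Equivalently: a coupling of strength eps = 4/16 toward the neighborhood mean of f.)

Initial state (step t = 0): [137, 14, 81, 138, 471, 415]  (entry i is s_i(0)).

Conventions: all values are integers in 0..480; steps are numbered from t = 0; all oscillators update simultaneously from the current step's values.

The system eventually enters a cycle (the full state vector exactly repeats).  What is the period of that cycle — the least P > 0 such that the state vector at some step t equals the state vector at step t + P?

Simulating step by step:
t=0: [137, 14, 81, 138, 471, 415]
t=1: [371, 227, 314, 373, 206, 194]
t=2: [140, 118, 142, 140, 88, 71]
t=3: [415, 392, 425, 415, 349, 324]
t=4: [156, 156, 158, 156, 152, 150]
t=5: [461, 461, 464, 461, 455, 453]
t=6: [162, 162, 162, 162, 162, 162]
t=7: [473, 473, 473, 473, 473, 473]
t=8: [164, 164, 164, 164, 164, 164]
t=9: [477, 477, 477, 477, 477, 477]
t=10: [164, 164, 164, 164, 164, 164]

Answer: 2
Key observation: The state at step 8, [164, 164, 164, 164, 164, 164], reappears at step 10 — and no state repeats earlier — so the cycle the system enters has period 2.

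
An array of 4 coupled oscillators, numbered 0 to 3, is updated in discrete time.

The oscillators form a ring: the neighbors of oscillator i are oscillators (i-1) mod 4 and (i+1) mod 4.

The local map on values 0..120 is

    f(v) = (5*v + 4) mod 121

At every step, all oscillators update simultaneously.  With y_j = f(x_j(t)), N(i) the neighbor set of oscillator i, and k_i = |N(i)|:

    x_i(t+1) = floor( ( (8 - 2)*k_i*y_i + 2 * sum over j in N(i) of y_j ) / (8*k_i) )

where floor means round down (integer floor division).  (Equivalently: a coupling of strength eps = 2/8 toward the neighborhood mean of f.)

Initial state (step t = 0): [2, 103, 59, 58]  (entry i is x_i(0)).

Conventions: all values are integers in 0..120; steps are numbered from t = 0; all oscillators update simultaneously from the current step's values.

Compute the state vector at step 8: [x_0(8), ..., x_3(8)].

Answer: [50, 51, 33, 95]

Derivation:
t=0: [2, 103, 59, 58]
t=1: [21, 35, 53, 47]
t=2: [103, 60, 42, 105]
t=3: [39, 62, 83, 49]
t=4: [68, 70, 51, 22]
t=5: [104, 98, 41, 100]
t=6: [33, 23, 69, 31]
t=7: [55, 108, 99, 47]
t=8: [50, 51, 33, 95]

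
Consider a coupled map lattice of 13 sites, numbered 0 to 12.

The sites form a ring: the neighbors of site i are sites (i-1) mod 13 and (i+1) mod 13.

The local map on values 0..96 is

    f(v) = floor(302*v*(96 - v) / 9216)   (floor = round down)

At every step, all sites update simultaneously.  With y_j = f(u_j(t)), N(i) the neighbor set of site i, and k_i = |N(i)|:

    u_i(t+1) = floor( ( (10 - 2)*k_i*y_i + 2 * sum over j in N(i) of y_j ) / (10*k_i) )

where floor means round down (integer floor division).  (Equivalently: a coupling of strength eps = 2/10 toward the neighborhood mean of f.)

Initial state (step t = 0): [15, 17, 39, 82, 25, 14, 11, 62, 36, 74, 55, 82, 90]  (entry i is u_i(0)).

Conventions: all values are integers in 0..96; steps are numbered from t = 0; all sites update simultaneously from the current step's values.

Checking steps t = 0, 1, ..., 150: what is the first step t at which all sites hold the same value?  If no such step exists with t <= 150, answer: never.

Simulating step by step:
t=0: [15, 17, 39, 82, 25, 14, 11, 62, 36, 74, 55, 82, 90]  (not all equal)
t=1: [37, 46, 65, 42, 53, 38, 34, 65, 68, 56, 67, 38, 21]  (not all equal)
t=2: [69, 73, 67, 73, 73, 71, 69, 65, 63, 70, 64, 69, 55]  (not all equal)
t=3: [61, 56, 61, 55, 55, 58, 61, 65, 66, 60, 65, 62, 70]  (not all equal)
t=4: [68, 72, 69, 72, 72, 71, 69, 66, 64, 69, 66, 67, 61]  (not all equal)
t=5: [62, 57, 60, 56, 56, 58, 61, 64, 66, 61, 63, 63, 67]  (not all equal)
t=6: [68, 71, 70, 72, 72, 71, 69, 66, 64, 68, 68, 67, 64]  (not all equal)
t=7: [62, 58, 58, 56, 56, 58, 61, 64, 66, 62, 62, 63, 66]  (not all equal)
t=8: [68, 71, 72, 72, 72, 71, 69, 66, 64, 68, 68, 67, 64]  (not all equal)
t=9: [62, 58, 56, 56, 56, 58, 61, 64, 66, 62, 62, 63, 66]  (not all equal)
t=10: [68, 71, 72, 73, 72, 71, 69, 66, 64, 68, 68, 67, 64]  (not all equal)
t=11: [62, 58, 56, 55, 56, 58, 61, 64, 66, 62, 62, 63, 66]  (not all equal)
t=12: [68, 71, 72, 73, 72, 71, 69, 66, 64, 68, 68, 67, 64]  (not all equal)

Answer: never
Key observation: The state at step 10 reappears at step 12 — the system is in a cycle of period 2 from step 10 on.  No step 0..12 is synchronized, and the cycle repeats forever, so no step up to 150 (or ever) has all sites equal.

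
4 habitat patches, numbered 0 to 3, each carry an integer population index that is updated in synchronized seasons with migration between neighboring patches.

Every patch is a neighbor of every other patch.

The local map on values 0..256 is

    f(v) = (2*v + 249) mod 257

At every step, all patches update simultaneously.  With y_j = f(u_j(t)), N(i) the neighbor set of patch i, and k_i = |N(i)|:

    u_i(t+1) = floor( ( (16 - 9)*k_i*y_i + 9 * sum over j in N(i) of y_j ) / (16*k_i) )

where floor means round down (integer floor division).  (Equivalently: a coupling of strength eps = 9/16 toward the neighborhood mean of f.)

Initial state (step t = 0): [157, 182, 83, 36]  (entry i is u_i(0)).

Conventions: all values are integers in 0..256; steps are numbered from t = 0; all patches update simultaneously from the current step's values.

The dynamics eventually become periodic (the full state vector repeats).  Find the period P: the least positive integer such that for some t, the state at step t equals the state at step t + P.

Simulating step by step:
t=0: [157, 182, 83, 36]
t=1: [81, 94, 108, 85]
t=2: [170, 177, 184, 172]
t=3: [83, 87, 90, 84]
t=4: [162, 164, 166, 163]
t=5: [61, 62, 63, 62]
t=6: [115, 116, 116, 116]
t=7: [223, 223, 223, 223]
t=8: [181, 181, 181, 181]
t=9: [97, 97, 97, 97]
t=10: [186, 186, 186, 186]
t=11: [107, 107, 107, 107]
t=12: [206, 206, 206, 206]
t=13: [147, 147, 147, 147]
t=14: [29, 29, 29, 29]
t=15: [50, 50, 50, 50]
t=16: [92, 92, 92, 92]
t=17: [176, 176, 176, 176]
t=18: [87, 87, 87, 87]
t=19: [166, 166, 166, 166]
t=20: [67, 67, 67, 67]
t=21: [126, 126, 126, 126]
t=22: [244, 244, 244, 244]
t=23: [223, 223, 223, 223]

Answer: 16
Key observation: The state at step 7, [223, 223, 223, 223], reappears at step 23 — and no state repeats earlier — so the cycle the system enters has period 16.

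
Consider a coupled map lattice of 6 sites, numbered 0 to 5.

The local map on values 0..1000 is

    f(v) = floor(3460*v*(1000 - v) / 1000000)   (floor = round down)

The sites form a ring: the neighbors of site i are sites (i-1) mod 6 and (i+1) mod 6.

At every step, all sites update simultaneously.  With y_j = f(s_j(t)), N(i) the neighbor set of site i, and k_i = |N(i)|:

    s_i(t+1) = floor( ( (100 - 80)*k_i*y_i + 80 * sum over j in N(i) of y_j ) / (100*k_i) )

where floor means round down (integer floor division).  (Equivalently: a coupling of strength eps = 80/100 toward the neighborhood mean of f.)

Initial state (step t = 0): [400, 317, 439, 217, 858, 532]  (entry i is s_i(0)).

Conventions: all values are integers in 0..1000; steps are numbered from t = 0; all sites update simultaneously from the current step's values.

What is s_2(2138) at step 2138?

Simulating step by step:
t=0: [400, 317, 439, 217, 858, 532]
t=1: [810, 822, 704, 626, 663, 672]
t=2: [613, 602, 670, 759, 783, 674]
t=3: [799, 799, 737, 667, 674, 714]
t=4: [615, 601, 663, 725, 741, 667]
t=5: [802, 802, 761, 712, 715, 746]
t=6: [591, 581, 629, 675, 686, 632]
t=7: [825, 825, 801, 772, 774, 793]
t=8: [526, 519, 553, 584, 591, 555]
t=9: [859, 859, 852, 844, 844, 850]
t=10: [427, 425, 436, 447, 449, 437]
t=11: [847, 847, 850, 853, 853, 851]
t=12: [444, 445, 440, 436, 435, 440]
t=13: [853, 853, 852, 850, 850, 852]
t=14: [434, 434, 436, 439, 439, 436]
t=15: [849, 849, 850, 851, 851, 850]
t=16: [442, 442, 440, 439, 439, 440]
t=17: [852, 852, 852, 852, 852, 852]
t=18: [436, 436, 436, 436, 436, 436]
t=19: [850, 850, 850, 850, 850, 850]
t=20: [441, 441, 441, 441, 441, 441]
t=21: [852, 852, 852, 852, 852, 852]

Answer: s_2(2138) = 436
Key observation: The state at step 17, [852, 852, 852, 852, 852, 852], reappears at step 21: the system is in a cycle of period 4 from step 17 on.  Therefore the state at step 2138 equals the state at step 17 + ((2138 - 17) mod 4) = 18, which is [436, 436, 436, 436, 436, 436].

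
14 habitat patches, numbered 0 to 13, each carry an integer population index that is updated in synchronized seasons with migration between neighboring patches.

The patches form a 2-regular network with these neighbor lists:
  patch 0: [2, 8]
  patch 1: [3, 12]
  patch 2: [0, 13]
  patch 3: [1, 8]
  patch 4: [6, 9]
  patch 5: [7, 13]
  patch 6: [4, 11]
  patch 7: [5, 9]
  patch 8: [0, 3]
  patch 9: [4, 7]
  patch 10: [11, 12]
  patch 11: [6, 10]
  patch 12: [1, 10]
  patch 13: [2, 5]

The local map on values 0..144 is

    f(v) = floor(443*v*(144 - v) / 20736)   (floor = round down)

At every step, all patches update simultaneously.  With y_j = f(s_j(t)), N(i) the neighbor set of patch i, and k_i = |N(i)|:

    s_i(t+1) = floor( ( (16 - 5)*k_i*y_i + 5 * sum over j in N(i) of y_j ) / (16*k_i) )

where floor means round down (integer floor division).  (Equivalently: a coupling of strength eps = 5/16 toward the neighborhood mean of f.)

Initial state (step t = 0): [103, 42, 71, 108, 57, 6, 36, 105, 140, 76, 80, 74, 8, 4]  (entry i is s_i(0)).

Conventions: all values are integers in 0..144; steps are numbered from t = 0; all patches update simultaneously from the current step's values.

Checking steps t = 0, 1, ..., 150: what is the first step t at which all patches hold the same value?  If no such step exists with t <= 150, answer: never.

Answer: never
Key observation: The state at step 12 reappears at step 14 — the system is in a cycle of period 2 from step 12 on.  No step 0..14 is synchronized, and the cycle repeats forever, so no step up to 150 (or ever) has all patches equal.

Derivation:
t=0: [103, 42, 71, 108, 57, 6, 36, 105, 140, 76, 80, 74, 8, 4]  (not all equal)
t=1: [80, 79, 91, 73, 102, 27, 90, 79, 34, 105, 95, 105, 47, 27]  (not all equal)
t=2: [103, 107, 98, 105, 92, 73, 98, 99, 88, 91, 96, 91, 99, 72]  (not all equal)
t=3: [93, 86, 97, 89, 101, 107, 98, 98, 99, 101, 98, 101, 93, 107]  (not all equal)
t=4: [99, 104, 95, 102, 92, 85, 94, 93, 97, 92, 96, 93, 101, 86]  (not all equal)
t=5: [95, 89, 99, 91, 101, 105, 100, 102, 95, 101, 97, 100, 92, 105]  (not all equal)
t=6: [98, 103, 94, 102, 92, 87, 93, 90, 99, 91, 97, 94, 101, 88]  (not all equal)
t=7: [96, 90, 100, 91, 102, 104, 101, 103, 94, 102, 96, 99, 92, 104]  (not all equal)
t=8: [97, 102, 93, 102, 91, 88, 92, 89, 100, 90, 98, 95, 101, 88]  (not all equal)
t=9: [97, 91, 101, 91, 102, 104, 101, 104, 94, 103, 95, 99, 92, 104]  (not all equal)
t=10: [96, 102, 92, 102, 91, 88, 92, 88, 100, 89, 98, 95, 101, 88]  (not all equal)
t=11: [98, 91, 101, 91, 103, 105, 101, 104, 94, 104, 95, 99, 92, 104]  (not all equal)
t=12: [96, 102, 92, 102, 90, 87, 92, 87, 99, 88, 98, 95, 101, 88]  (not all equal)
t=13: [98, 91, 101, 91, 103, 105, 101, 105, 94, 104, 95, 99, 92, 104]  (not all equal)
t=14: [96, 102, 92, 102, 90, 87, 92, 87, 99, 88, 98, 95, 101, 88]  (not all equal)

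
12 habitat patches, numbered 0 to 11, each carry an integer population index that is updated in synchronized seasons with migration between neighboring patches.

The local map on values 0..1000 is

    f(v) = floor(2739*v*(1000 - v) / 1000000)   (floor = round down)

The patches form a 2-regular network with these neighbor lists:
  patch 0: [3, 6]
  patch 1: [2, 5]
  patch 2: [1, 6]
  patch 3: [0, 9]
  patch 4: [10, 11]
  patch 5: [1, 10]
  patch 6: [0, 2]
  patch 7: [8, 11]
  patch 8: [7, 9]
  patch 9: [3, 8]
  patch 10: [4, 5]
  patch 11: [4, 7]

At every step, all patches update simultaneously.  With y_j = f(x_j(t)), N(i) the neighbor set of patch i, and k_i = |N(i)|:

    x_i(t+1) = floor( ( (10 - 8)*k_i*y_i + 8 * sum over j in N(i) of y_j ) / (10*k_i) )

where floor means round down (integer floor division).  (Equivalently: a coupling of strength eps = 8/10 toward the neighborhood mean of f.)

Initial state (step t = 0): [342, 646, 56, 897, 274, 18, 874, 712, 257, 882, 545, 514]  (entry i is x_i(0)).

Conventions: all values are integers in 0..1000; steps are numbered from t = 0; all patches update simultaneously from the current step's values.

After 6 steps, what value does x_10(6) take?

Simulating step by step:
t=0: [342, 646, 56, 897, 274, 18, 874, 712, 257, 882, 545, 514]
t=1: [344, 202, 399, 411, 654, 531, 364, 595, 443, 367, 372, 578]
t=2: [642, 623, 561, 634, 646, 568, 636, 669, 653, 662, 648, 645]
t=3: [633, 667, 645, 623, 625, 641, 648, 620, 611, 624, 644, 618]
t=4: [634, 624, 618, 639, 637, 620, 630, 647, 645, 646, 633, 643]
t=5: [634, 644, 641, 630, 632, 640, 640, 627, 625, 628, 638, 628]
t=6: [634, 629, 629, 637, 635, 629, 632, 640, 639, 639, 633, 638]

Answer: x_10(6) = 633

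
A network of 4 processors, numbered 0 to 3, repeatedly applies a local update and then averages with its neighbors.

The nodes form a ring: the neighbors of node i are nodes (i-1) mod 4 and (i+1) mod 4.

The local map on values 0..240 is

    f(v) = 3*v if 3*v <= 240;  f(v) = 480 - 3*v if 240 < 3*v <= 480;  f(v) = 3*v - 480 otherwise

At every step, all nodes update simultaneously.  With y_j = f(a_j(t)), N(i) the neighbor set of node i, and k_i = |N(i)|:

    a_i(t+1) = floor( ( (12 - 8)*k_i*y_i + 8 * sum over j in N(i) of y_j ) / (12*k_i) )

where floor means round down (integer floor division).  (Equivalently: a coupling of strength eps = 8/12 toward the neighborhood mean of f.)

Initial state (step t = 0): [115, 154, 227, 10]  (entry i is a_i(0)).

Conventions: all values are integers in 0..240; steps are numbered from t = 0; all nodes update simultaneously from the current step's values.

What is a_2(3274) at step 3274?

Simulating step by step:
t=0: [115, 154, 227, 10]
t=1: [61, 118, 83, 122]
t=2: [141, 180, 157, 176]
t=3: [55, 42, 39, 38]
t=4: [135, 136, 119, 132]
t=5: [77, 90, 93, 94]
t=6: [213, 214, 203, 210]
t=7: [157, 150, 147, 146]
t=8: [27, 26, 37, 30]
t=9: [83, 90, 93, 94]
t=10: [213, 214, 203, 210]

Answer: a_2(3274) = 203
Key observation: The state at step 6, [213, 214, 203, 210], reappears at step 10: the system is in a cycle of period 4 from step 6 on.  Therefore the state at step 3274 equals the state at step 6 + ((3274 - 6) mod 4) = 6, which is [213, 214, 203, 210].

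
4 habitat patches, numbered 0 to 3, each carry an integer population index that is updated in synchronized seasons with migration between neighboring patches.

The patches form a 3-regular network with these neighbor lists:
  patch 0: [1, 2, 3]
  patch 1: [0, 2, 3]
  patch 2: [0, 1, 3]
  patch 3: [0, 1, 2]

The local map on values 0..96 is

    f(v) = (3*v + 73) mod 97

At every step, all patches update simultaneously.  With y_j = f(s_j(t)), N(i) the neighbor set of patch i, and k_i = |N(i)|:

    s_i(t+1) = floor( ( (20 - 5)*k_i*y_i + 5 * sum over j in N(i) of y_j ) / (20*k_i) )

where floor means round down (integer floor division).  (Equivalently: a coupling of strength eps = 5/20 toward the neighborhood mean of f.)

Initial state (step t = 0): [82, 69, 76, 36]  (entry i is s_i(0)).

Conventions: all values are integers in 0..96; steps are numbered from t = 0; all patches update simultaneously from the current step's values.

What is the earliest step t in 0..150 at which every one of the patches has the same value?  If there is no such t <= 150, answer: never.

Simulating step by step:
t=0: [82, 69, 76, 36]  (not all equal)
t=1: [36, 74, 24, 73]  (not all equal)
t=2: [67, 14, 43, 12]  (not all equal)
t=3: [63, 21, 15, 17]  (not all equal)
t=4: [58, 38, 26, 30]  (not all equal)
t=5: [57, 81, 57, 65]  (not all equal)
t=6: [49, 33, 49, 65]  (not all equal)
t=7: [34, 66, 34, 66]  (not all equal)
t=8: [77, 77, 77, 77]  (all equal)

Answer: 8
Key observation: Synchronization is absorbing here: once all patches are equal they stay equal, and step 8 is the first all-equal step.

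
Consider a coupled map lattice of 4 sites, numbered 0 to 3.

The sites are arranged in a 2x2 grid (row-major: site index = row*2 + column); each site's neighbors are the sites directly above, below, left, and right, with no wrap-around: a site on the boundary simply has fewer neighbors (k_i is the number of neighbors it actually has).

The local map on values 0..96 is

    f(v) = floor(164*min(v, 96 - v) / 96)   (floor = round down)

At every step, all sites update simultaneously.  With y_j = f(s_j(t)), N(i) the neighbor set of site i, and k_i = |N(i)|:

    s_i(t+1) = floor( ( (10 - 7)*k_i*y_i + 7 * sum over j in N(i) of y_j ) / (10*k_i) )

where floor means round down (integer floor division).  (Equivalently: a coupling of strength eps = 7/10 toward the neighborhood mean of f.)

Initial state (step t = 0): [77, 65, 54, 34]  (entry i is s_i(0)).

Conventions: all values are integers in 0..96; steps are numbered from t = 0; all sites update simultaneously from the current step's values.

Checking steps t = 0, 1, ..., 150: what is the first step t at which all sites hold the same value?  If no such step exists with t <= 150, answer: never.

Simulating step by step:
t=0: [77, 65, 54, 34]  (not all equal)
t=1: [52, 47, 52, 60]  (not all equal)
t=2: [76, 71, 70, 72]  (not all equal)
t=3: [40, 38, 39, 42]  (not all equal)
t=4: [65, 67, 68, 66]  (not all equal)
t=5: [49, 50, 50, 48]  (not all equal)
t=6: [78, 80, 80, 79]  (not all equal)
t=7: [27, 28, 28, 27]  (not all equal)
t=8: [46, 46, 46, 46]  (all equal)

Answer: 8
Key observation: Synchronization is absorbing here: once all sites are equal they stay equal, and step 8 is the first all-equal step.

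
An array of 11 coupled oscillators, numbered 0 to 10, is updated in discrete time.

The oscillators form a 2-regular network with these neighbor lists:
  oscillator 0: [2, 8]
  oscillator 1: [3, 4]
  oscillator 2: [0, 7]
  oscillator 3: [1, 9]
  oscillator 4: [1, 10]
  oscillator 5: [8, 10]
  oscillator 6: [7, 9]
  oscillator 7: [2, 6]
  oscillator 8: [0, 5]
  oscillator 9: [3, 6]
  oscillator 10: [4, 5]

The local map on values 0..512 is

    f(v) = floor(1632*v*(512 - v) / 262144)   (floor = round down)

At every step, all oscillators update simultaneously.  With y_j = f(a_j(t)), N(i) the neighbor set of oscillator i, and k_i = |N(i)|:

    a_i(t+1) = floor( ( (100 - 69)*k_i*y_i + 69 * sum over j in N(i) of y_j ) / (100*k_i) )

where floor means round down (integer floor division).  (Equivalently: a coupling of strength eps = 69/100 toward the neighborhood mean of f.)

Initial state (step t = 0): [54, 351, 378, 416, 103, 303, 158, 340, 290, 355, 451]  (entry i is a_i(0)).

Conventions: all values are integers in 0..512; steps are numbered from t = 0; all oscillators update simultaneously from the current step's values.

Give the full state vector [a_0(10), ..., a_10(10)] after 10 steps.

Simulating step by step:
t=0: [54, 351, 378, 416, 103, 303, 158, 340, 290, 355, 451]
t=1: [294, 284, 276, 317, 261, 319, 352, 341, 312, 312, 279]
t=2: [397, 397, 388, 391, 404, 391, 367, 373, 390, 373, 397]
t=3: [293, 282, 301, 300, 279, 291, 324, 317, 291, 315, 282]
t=4: [397, 400, 392, 394, 403, 401, 383, 386, 399, 386, 402]
t=5: [285, 280, 292, 289, 275, 277, 303, 300, 280, 299, 275]
t=6: [401, 403, 398, 400, 404, 404, 395, 396, 403, 397, 405]
t=7: [277, 274, 281, 278, 271, 271, 285, 284, 273, 282, 270]
t=8: [405, 405, 404, 404, 405, 406, 402, 403, 405, 403, 406]
t=9: [269, 269, 271, 271, 268, 267, 273, 273, 268, 273, 267]
t=10: [406, 406, 406, 406, 406, 407, 406, 406, 406, 406, 407]

Answer: [406, 406, 406, 406, 406, 407, 406, 406, 406, 406, 407]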